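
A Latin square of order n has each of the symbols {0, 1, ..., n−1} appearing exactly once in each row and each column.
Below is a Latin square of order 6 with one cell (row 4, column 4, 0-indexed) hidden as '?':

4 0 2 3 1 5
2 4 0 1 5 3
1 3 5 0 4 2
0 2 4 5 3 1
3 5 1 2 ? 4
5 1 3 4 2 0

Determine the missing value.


Row 4 contains symbols [1, 2, 3, 4, 5] — missing [0].
Column 4 contains symbols [1, 2, 3, 4, 5] — missing [0].
The missing symbol must appear in both missing sets; intersection = [0].
Therefore the hidden value is 0.

Missing value = 0.


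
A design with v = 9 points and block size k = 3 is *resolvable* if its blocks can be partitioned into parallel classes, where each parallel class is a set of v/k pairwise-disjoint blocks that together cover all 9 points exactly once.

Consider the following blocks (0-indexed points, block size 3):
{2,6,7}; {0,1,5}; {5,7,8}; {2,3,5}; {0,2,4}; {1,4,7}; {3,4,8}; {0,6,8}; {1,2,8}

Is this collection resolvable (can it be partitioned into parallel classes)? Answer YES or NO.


v = 9, block size k = 3, number of blocks = 9.
For resolvability, blocks must partition into parallel classes of size v/k = 3.
Total blocks must therefore be a multiple of 3: 9 = 3·3 + 0 ⇒ divisible ✓.
Consider block {5,7,8}. The only other block(s) in the collection disjoint from it are {0,2,4} — just 1 block(s). Any parallel class containing {5,7,8} would need 2 other blocks each disjoint from it, so no parallel class of size 3 can contain {5,7,8}.
Since every block must belong to some parallel class in a resolution, the collection cannot be partitioned into parallel classes.
Resolvable? NO.

NO


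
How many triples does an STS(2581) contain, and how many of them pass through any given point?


An STS(v) is a 2-(v, 3, 1) BIBD: block size k = 3, λ = 1.
Replication: r(k − 1) = λ(v − 1) ⇒ r·2 = 2581 − 1 = 2580 ⇒ r = 1290.
Block count: b = v(v − 1)/6 = 2581·2580/6 = 6658980/6 = 1109830.

r = 1290, b = 1109830.


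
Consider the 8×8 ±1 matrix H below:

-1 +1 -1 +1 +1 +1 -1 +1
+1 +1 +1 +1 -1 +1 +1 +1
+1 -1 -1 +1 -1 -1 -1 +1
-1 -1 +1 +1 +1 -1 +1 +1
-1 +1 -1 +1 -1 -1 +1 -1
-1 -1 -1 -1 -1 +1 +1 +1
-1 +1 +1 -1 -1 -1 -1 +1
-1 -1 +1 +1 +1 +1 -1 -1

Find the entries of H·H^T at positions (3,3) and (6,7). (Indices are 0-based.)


Row 3 of H: [-1, -1, 1, 1, 1, -1, 1, 1].
Row 6 of H: [-1, 1, 1, -1, -1, -1, -1, 1].
Row 7 of H: [-1, -1, 1, 1, 1, 1, -1, -1].
(H·H^T)[3][3] = Σ_j H[3][j]·H[3][j] = (-1)² + (-1)² + (1)² + (1)² + (1)² + (-1)² + (1)² + (1)² = 1 + 1 + 1 + 1 + 1 + 1 + 1 + 1 = 8.
(H·H^T)[6][7] = Σ_j H[6][j]·H[7][j] = (-1)·(-1) + (1)·(-1) + (1)·(1) + (-1)·(1) + (-1)·(1) + (-1)·(1) + (-1)·(-1) + (1)·(-1) = 1 + -1 + 1 + -1 + -1 + -1 + 1 + -1 = -2.
Rows 6 and 7 are not orthogonal (dot product = -2 ≠ 0), so H is not a Hadamard matrix.

(3,3) entry = 8; (6,7) entry = -2.


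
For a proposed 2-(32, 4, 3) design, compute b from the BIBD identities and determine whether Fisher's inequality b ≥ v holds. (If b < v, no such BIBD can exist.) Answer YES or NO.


b = λv(v − 1)/(k(k − 1)) = 3·32·31/(4·3) = 2976/12 = 248.
Compare with v = 32: b ≥ v, so Fisher's inequality holds.

YES


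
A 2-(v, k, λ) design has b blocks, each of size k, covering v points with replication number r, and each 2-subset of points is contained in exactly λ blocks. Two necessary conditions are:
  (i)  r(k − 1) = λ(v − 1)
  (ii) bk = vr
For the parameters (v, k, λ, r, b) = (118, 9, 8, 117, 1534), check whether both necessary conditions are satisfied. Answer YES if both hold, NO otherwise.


Condition (i): r(k − 1) = 117·8 = 936; λ(v − 1) = 8·117 = 936. Match? YES.
Condition (ii): bk = 1534·9 = 13806; vr = 118·117 = 13806. Match? YES.
Both conditions hold? YES.

YES


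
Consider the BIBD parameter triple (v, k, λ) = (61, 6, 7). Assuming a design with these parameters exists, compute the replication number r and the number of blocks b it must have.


Any 2-(v, k, λ) BIBD satisfies two necessary conditions:
  (i)  Each point sits in r blocks, and counting incidences through any fixed point gives r(k − 1) = λ(v − 1), so r = λ(v − 1)/(k − 1).
  (ii) Total incidences bk = vr, so b = vr/k.
Step 1: r = λ(v − 1)/(k − 1) = 7·(61 − 1)/(6 − 1) = 7·60/5 = 420/5 = 84.
Step 2: b = vr/k = 61·84/6 = 5124/6 = 854.
Check integrality: r = 84 ∈ Z ✓, b = 854 ∈ Z ✓.
(These identities are necessary conditions: they determine r and b for any design with these parameters, but do not by themselves prove that one exists.)

r = 84, b = 854.


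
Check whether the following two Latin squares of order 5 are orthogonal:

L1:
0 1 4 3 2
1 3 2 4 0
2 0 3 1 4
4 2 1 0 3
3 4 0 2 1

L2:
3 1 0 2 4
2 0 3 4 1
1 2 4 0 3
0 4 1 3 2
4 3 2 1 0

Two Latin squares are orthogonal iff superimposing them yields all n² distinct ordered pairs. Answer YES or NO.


Form the n² = 25 superimposed pairs (L1[i][j], L2[i][j]), row by row (rows and columns indexed from 0):
row 0: (0,3) (1,1) (4,0) (3,2) (2,4)
row 1: (1,2) (3,0) (2,3) (4,4) (0,1)
row 2: (2,1) (0,2) (3,4) (1,0) (4,3)
row 3: (4,0) (2,4) (1,1) (0,3) (3,2)
row 4: (3,4) (4,3) (0,2) (2,1) (1,0)
Orthogonality requires all 25 pairs distinct.
But the pair (4,0) repeats: cell (0,2) has L1 = 4, L2 = 0, and cell (3,0) has L1 = 4, L2 = 0.
A repeated pair means some other pair never occurs (only 15 distinct pairs out of 25), so the squares are not orthogonal.
Conclusion: NO.

NO


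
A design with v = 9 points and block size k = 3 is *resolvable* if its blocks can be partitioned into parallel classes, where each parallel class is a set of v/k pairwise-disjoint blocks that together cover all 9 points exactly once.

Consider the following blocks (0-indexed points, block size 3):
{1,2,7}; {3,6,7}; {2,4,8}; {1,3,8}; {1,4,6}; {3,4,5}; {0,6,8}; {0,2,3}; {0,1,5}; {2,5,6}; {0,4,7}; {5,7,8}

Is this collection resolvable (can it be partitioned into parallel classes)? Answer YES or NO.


v = 9, block size k = 3, number of blocks = 12.
For resolvability, blocks must partition into parallel classes of size v/k = 3.
Total blocks must therefore be a multiple of 3: 12 = 3·4 + 0 ⇒ divisible ✓.
Greedy packing gives 4 candidate class(es). Each should be a full parallel class (size 3, covers all 9 points).
  Class 1 (3 blocks): {1,2,7}; {3,4,5}; {0,6,8}. Points covered: [0, 1, 2, 3, 4, 5, 6, 7, 8].
  Class 2 (3 blocks): {3,6,7}; {2,4,8}; {0,1,5}. Points covered: [0, 1, 2, 3, 4, 5, 6, 7, 8].
  Class 3 (3 blocks): {1,3,8}; {2,5,6}; {0,4,7}. Points covered: [0, 1, 2, 3, 4, 5, 6, 7, 8].
  Class 4 (3 blocks): {1,4,6}; {0,2,3}; {5,7,8}. Points covered: [0, 1, 2, 3, 4, 5, 6, 7, 8].
All classes full (size 3)? YES. All classes cover every point? YES.
Resolvable? YES.

YES


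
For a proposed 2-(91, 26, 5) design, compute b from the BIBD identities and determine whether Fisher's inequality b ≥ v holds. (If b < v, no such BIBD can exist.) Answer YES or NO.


b = λv(v − 1)/(k(k − 1)) = 5·91·90/(26·25) = 40950/650 = 63.
Compare with v = 91: b < v, so Fisher's inequality fails.

NO


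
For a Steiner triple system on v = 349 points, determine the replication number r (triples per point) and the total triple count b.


An STS(v) is a 2-(v, 3, 1) BIBD: block size k = 3, λ = 1.
Replication: r(k − 1) = λ(v − 1) ⇒ r·2 = 349 − 1 = 348 ⇒ r = 174.
Block count: b = v(v − 1)/6 = 349·348/6 = 121452/6 = 20242.
(Check via bk = vr: 20242·3 = 60726 = 349·174 = 60726 ✓.)

r = 174, b = 20242.


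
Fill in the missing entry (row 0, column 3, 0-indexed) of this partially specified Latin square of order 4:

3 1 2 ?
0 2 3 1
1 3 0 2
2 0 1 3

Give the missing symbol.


Row 0 contains symbols [1, 2, 3] — missing [0].
Column 3 contains symbols [1, 2, 3] — missing [0].
The missing symbol must appear in both missing sets; intersection = [0].
Therefore the hidden value is 0.

Missing value = 0.


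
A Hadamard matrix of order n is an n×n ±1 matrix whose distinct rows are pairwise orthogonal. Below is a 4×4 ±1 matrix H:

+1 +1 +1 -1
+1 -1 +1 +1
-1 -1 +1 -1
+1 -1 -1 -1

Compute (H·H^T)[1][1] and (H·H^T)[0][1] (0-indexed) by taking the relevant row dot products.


Row 0 of H: [1, 1, 1, -1].
Row 1 of H: [1, -1, 1, 1].
(H·H^T)[1][1] = Σ_j H[1][j]·H[1][j] = (1)² + (-1)² + (1)² + (1)² = 1 + 1 + 1 + 1 = 4.
(H·H^T)[0][1] = Σ_j H[0][j]·H[1][j] = (1)·(1) + (1)·(-1) + (1)·(1) + (-1)·(1) = 1 + -1 + 1 + -1 = 0.
So rows 0 and 1 are orthogonal; the diagonal entry equals n = 4.

(1,1) entry = 4; (0,1) entry = 0.


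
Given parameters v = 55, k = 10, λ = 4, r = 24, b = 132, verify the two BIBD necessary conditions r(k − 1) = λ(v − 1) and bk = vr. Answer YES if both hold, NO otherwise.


Condition (i): r(k − 1) = 24·9 = 216; λ(v − 1) = 4·54 = 216. Match? YES.
Condition (ii): bk = 132·10 = 1320; vr = 55·24 = 1320. Match? YES.
Both conditions hold? YES.

YES


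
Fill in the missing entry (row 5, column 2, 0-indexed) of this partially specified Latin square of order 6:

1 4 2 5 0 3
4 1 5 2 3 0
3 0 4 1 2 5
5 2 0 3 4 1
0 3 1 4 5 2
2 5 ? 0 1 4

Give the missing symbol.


Row 5 contains symbols [0, 1, 2, 4, 5] — missing [3].
Column 2 contains symbols [0, 1, 2, 4, 5] — missing [3].
The missing symbol must appear in both missing sets; intersection = [3].
Therefore the hidden value is 3.

Missing value = 3.


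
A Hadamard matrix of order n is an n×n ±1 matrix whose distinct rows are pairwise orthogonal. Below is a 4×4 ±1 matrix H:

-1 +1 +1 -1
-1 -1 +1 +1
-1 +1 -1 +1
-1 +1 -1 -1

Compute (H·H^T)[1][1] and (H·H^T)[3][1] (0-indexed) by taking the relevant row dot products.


Row 1 of H: [-1, -1, 1, 1].
Row 3 of H: [-1, 1, -1, -1].
(H·H^T)[1][1] = Σ_j H[1][j]·H[1][j] = (-1)² + (-1)² + (1)² + (1)² = 1 + 1 + 1 + 1 = 4.
(H·H^T)[3][1] = Σ_j H[3][j]·H[1][j] = (-1)·(-1) + (1)·(-1) + (-1)·(1) + (-1)·(1) = 1 + -1 + -1 + -1 = -2.
Rows 3 and 1 are not orthogonal (dot product = -2 ≠ 0), so H is not a Hadamard matrix.

(1,1) entry = 4; (3,1) entry = -2.


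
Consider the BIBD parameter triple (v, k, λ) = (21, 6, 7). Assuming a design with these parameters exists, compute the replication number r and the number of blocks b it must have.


Any 2-(v, k, λ) BIBD satisfies two necessary conditions:
  (i)  Each point sits in r blocks, and counting incidences through any fixed point gives r(k − 1) = λ(v − 1), so r = λ(v − 1)/(k − 1).
  (ii) Total incidences bk = vr, so b = vr/k.
Step 1: r = λ(v − 1)/(k − 1) = 7·(21 − 1)/(6 − 1) = 7·20/5 = 140/5 = 28.
Step 2: b = vr/k = 21·28/6 = 588/6 = 98.
Check integrality: r = 28 ∈ Z ✓, b = 98 ∈ Z ✓.
(These identities are necessary conditions: they determine r and b for any design with these parameters, but do not by themselves prove that one exists.)

r = 28, b = 98.


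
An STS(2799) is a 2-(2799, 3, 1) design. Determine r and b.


An STS(v) is a 2-(v, 3, 1) BIBD: block size k = 3, λ = 1.
Replication: r(k − 1) = λ(v − 1) ⇒ r·2 = 2799 − 1 = 2798 ⇒ r = 1399.
Block count: b = v(v − 1)/6 = 2799·2798/6 = 7831602/6 = 1305267.

r = 1399, b = 1305267.


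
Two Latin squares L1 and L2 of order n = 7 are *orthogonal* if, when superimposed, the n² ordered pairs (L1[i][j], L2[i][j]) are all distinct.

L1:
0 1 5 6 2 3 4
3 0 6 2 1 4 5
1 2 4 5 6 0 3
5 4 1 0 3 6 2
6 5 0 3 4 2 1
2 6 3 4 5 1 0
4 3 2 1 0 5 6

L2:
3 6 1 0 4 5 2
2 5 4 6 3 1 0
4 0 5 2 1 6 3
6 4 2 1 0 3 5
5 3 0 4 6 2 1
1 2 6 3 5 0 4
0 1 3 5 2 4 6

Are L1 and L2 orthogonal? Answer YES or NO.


Form the n² = 49 superimposed pairs (L1[i][j], L2[i][j]), row by row (rows and columns indexed from 0):
row 0: (0,3) (1,6) (5,1) (6,0) (2,4) (3,5) (4,2)
row 1: (3,2) (0,5) (6,4) (2,6) (1,3) (4,1) (5,0)
row 2: (1,4) (2,0) (4,5) (5,2) (6,1) (0,6) (3,3)
row 3: (5,6) (4,4) (1,2) (0,1) (3,0) (6,3) (2,5)
row 4: (6,5) (5,3) (0,0) (3,4) (4,6) (2,2) (1,1)
row 5: (2,1) (6,2) (3,6) (4,3) (5,5) (1,0) (0,4)
row 6: (4,0) (3,1) (2,3) (1,5) (0,2) (5,4) (6,6)
Orthogonality requires all 49 pairs distinct.
Check by first coordinate: for each symbol s of L1, list the L2 entries in the n cells where L1 = s; they must all differ.
  L1 = 0: L2 entries (in reading order) 3, 5, 6, 1, 0, 4, 2 — all 7 distinct ✓
  L1 = 1: L2 entries (in reading order) 6, 3, 4, 2, 1, 0, 5 — all 7 distinct ✓
  L1 = 2: L2 entries (in reading order) 4, 6, 0, 5, 2, 1, 3 — all 7 distinct ✓
  L1 = 3: L2 entries (in reading order) 5, 2, 3, 0, 4, 6, 1 — all 7 distinct ✓
  L1 = 4: L2 entries (in reading order) 2, 1, 5, 4, 6, 3, 0 — all 7 distinct ✓
  L1 = 5: L2 entries (in reading order) 1, 0, 2, 6, 3, 5, 4 — all 7 distinct ✓
  L1 = 6: L2 entries (in reading order) 0, 4, 1, 3, 5, 2, 6 — all 7 distinct ✓
Every symbol of L1 meets every symbol of L2 exactly once, so all 49 pairs are distinct (49 of 49).
Conclusion: YES.

YES


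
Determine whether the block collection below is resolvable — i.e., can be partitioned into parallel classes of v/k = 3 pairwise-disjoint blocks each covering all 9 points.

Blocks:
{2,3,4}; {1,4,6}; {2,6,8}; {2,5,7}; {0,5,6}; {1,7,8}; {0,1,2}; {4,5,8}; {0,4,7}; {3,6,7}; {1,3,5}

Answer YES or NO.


v = 9, block size k = 3, number of blocks = 11.
For resolvability, blocks must partition into parallel classes of size v/k = 3.
Total blocks must therefore be a multiple of 3: 11 = 3·3 + 2 ⇒ not divisible ✗.
Resolvable? NO.

NO


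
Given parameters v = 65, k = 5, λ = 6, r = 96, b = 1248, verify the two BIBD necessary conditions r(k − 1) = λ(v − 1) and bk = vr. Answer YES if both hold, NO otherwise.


Condition (i): r(k − 1) = 96·4 = 384; λ(v − 1) = 6·64 = 384. Match? YES.
Condition (ii): bk = 1248·5 = 6240; vr = 65·96 = 6240. Match? YES.
Both conditions hold? YES.

YES


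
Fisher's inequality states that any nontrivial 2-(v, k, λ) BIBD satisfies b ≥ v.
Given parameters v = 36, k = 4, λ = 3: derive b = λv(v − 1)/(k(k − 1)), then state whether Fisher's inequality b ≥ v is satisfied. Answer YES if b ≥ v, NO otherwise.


r = λ(v − 1)/(k − 1) = 3·35/3 = 35.
b = vr/k = 36·35/4 = 315.
Fisher's inequality: b ≥ v ⇔ 315 ≥ 36? YES.

YES


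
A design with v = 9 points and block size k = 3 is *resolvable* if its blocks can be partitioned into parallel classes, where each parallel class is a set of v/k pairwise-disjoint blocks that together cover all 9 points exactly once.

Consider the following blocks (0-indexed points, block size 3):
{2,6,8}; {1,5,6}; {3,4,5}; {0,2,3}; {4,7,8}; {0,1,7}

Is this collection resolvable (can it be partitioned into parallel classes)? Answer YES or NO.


v = 9, block size k = 3, number of blocks = 6.
For resolvability, blocks must partition into parallel classes of size v/k = 3.
Total blocks must therefore be a multiple of 3: 6 = 3·2 + 0 ⇒ divisible ✓.
Greedy packing gives 2 candidate class(es). Each should be a full parallel class (size 3, covers all 9 points).
  Class 1 (3 blocks): {2,6,8}; {3,4,5}; {0,1,7}. Points covered: [0, 1, 2, 3, 4, 5, 6, 7, 8].
  Class 2 (3 blocks): {1,5,6}; {0,2,3}; {4,7,8}. Points covered: [0, 1, 2, 3, 4, 5, 6, 7, 8].
All classes full (size 3)? YES. All classes cover every point? YES.
Resolvable? YES.

YES


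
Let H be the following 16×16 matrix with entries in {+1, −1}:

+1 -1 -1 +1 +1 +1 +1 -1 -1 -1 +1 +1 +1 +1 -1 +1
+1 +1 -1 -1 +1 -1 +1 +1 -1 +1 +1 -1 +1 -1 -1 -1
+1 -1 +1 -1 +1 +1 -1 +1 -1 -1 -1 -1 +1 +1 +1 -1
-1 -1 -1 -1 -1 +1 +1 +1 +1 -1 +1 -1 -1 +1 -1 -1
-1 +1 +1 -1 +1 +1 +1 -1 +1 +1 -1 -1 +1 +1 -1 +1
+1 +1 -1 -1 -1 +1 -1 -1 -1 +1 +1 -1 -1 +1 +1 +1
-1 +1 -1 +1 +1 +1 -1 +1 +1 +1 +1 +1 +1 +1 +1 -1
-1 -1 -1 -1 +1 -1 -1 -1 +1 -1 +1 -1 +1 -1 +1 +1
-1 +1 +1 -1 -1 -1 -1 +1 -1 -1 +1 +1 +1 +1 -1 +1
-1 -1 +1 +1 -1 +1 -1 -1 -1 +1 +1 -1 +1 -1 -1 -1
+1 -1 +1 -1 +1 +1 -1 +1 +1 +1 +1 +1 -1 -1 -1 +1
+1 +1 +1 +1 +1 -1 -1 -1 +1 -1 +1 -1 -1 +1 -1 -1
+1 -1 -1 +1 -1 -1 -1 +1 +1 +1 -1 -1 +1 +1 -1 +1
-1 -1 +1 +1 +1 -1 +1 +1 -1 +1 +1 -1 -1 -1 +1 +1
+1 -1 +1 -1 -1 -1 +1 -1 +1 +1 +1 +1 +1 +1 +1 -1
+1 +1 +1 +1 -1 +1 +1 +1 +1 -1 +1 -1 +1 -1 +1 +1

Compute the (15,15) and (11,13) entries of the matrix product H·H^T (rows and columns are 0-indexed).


Row 11 of H: [1, 1, 1, 1, 1, -1, -1, -1, 1, -1, 1, -1, -1, 1, -1, -1].
Row 13 of H: [-1, -1, 1, 1, 1, -1, 1, 1, -1, 1, 1, -1, -1, -1, 1, 1].
Row 15 of H: [1, 1, 1, 1, -1, 1, 1, 1, 1, -1, 1, -1, 1, -1, 1, 1].
(H·H^T)[15][15] = Σ_j H[15][j]·H[15][j] = (1)² + (1)² + (1)² + (1)² + (-1)² + (1)² + (1)² + (1)² + (1)² + (-1)² + (1)² + (-1)² + (1)² + (-1)² + (1)² + (1)² = 1 + 1 + 1 + 1 + 1 + 1 + 1 + 1 + 1 + 1 + 1 + 1 + 1 + 1 + 1 + 1 = 16.
(H·H^T)[11][13] = Σ_j H[11][j]·H[13][j] = (1)·(-1) + (1)·(-1) + (1)·(1) + (1)·(1) + (1)·(1) + (-1)·(-1) + (-1)·(1) + (-1)·(1) + (1)·(-1) + (-1)·(1) + (1)·(1) + (-1)·(-1) + (-1)·(-1) + (1)·(-1) + (-1)·(1) + (-1)·(1) = -1 + -1 + 1 + 1 + 1 + 1 + -1 + -1 + -1 + -1 + 1 + 1 + 1 + -1 + -1 + -1 = -2.
Rows 11 and 13 are not orthogonal (dot product = -2 ≠ 0), so H is not a Hadamard matrix.

(15,15) entry = 16; (11,13) entry = -2.


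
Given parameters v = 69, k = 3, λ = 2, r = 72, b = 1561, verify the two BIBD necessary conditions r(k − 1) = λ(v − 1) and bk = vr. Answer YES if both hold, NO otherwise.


Condition (i): r(k − 1) = 72·2 = 144; λ(v − 1) = 2·68 = 136. Match? NO.
Condition (ii): bk = 1561·3 = 4683; vr = 69·72 = 4968. Match? NO.
Both conditions hold? NO.

NO


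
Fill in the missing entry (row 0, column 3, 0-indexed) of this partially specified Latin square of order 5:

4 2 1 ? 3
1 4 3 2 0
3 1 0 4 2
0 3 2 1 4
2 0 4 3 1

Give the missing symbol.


Row 0 contains symbols [1, 2, 3, 4] — missing [0].
Column 3 contains symbols [1, 2, 3, 4] — missing [0].
The missing symbol must appear in both missing sets; intersection = [0].
Therefore the hidden value is 0.

Missing value = 0.


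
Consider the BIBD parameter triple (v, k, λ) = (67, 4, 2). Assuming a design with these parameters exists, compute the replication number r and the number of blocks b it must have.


Any 2-(v, k, λ) BIBD satisfies two necessary conditions:
  (i)  Each point sits in r blocks, and counting incidences through any fixed point gives r(k − 1) = λ(v − 1), so r = λ(v − 1)/(k − 1).
  (ii) Total incidences bk = vr, so b = vr/k.
Step 1: r = λ(v − 1)/(k − 1) = 2·(67 − 1)/(4 − 1) = 2·66/3 = 132/3 = 44.
Step 2: b = vr/k = 67·44/4 = 2948/4 = 737.
Check integrality: r = 44 ∈ Z ✓, b = 737 ∈ Z ✓.
(These identities are necessary conditions: they determine r and b for any design with these parameters, but do not by themselves prove that one exists.)

r = 44, b = 737.


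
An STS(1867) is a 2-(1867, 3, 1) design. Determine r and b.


An STS(v) is a 2-(v, 3, 1) BIBD: block size k = 3, λ = 1.
Replication: r(k − 1) = λ(v − 1) ⇒ r·2 = 1867 − 1 = 1866 ⇒ r = 933.
Block count: b = v(v − 1)/6 = 1867·1866/6 = 3483822/6 = 580637.

r = 933, b = 580637.


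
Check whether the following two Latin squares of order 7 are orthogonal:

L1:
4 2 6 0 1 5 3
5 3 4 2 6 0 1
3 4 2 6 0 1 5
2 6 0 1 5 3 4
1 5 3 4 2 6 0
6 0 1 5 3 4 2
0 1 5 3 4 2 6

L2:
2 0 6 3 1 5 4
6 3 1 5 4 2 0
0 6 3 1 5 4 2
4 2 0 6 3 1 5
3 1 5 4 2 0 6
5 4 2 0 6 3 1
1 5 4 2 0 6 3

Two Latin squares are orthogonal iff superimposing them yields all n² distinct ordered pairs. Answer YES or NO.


Form the n² = 49 superimposed pairs (L1[i][j], L2[i][j]), row by row (rows and columns indexed from 0):
row 0: (4,2) (2,0) (6,6) (0,3) (1,1) (5,5) (3,4)
row 1: (5,6) (3,3) (4,1) (2,5) (6,4) (0,2) (1,0)
row 2: (3,0) (4,6) (2,3) (6,1) (0,5) (1,4) (5,2)
row 3: (2,4) (6,2) (0,0) (1,6) (5,3) (3,1) (4,5)
row 4: (1,3) (5,1) (3,5) (4,4) (2,2) (6,0) (0,6)
row 5: (6,5) (0,4) (1,2) (5,0) (3,6) (4,3) (2,1)
row 6: (0,1) (1,5) (5,4) (3,2) (4,0) (2,6) (6,3)
Orthogonality requires all 49 pairs distinct.
Check by first coordinate: for each symbol s of L1, list the L2 entries in the n cells where L1 = s; they must all differ.
  L1 = 0: L2 entries (in reading order) 3, 2, 5, 0, 6, 4, 1 — all 7 distinct ✓
  L1 = 1: L2 entries (in reading order) 1, 0, 4, 6, 3, 2, 5 — all 7 distinct ✓
  L1 = 2: L2 entries (in reading order) 0, 5, 3, 4, 2, 1, 6 — all 7 distinct ✓
  L1 = 3: L2 entries (in reading order) 4, 3, 0, 1, 5, 6, 2 — all 7 distinct ✓
  L1 = 4: L2 entries (in reading order) 2, 1, 6, 5, 4, 3, 0 — all 7 distinct ✓
  L1 = 5: L2 entries (in reading order) 5, 6, 2, 3, 1, 0, 4 — all 7 distinct ✓
  L1 = 6: L2 entries (in reading order) 6, 4, 1, 2, 0, 5, 3 — all 7 distinct ✓
Every symbol of L1 meets every symbol of L2 exactly once, so all 49 pairs are distinct (49 of 49).
Conclusion: YES.

YES


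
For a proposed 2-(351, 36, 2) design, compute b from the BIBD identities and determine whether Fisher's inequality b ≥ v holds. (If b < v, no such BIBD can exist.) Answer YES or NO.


r = λ(v − 1)/(k − 1) = 2·350/35 = 20.
b = vr/k = 351·20/36 = 195.
Fisher's inequality: b ≥ v ⇔ 195 ≥ 351? NO.

NO


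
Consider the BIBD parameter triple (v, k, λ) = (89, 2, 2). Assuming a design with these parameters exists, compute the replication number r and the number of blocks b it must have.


Any 2-(v, k, λ) BIBD satisfies two necessary conditions:
  (i)  Each point sits in r blocks, and counting incidences through any fixed point gives r(k − 1) = λ(v − 1), so r = λ(v − 1)/(k − 1).
  (ii) Total incidences bk = vr, so b = vr/k.
Step 1: r = λ(v − 1)/(k − 1) = 2·(89 − 1)/(2 − 1) = 2·88/1 = 176/1 = 176.
Step 2: b = vr/k = 89·176/2 = 15664/2 = 7832.
Check integrality: r = 176 ∈ Z ✓, b = 7832 ∈ Z ✓.
(These identities are necessary conditions: they determine r and b for any design with these parameters, but do not by themselves prove that one exists.)

r = 176, b = 7832.


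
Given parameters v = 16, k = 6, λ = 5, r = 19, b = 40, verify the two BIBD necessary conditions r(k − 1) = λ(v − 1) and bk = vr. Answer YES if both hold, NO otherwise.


Condition (i): r(k − 1) = 19·5 = 95; λ(v − 1) = 5·15 = 75. Match? NO.
Condition (ii): bk = 40·6 = 240; vr = 16·19 = 304. Match? NO.
Both conditions hold? NO.

NO


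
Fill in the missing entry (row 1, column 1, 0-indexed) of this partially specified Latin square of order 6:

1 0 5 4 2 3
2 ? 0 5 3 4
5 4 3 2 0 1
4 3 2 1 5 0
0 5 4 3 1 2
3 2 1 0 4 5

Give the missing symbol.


Row 1 contains symbols [0, 2, 3, 4, 5] — missing [1].
Column 1 contains symbols [0, 2, 3, 4, 5] — missing [1].
The missing symbol must appear in both missing sets; intersection = [1].
Therefore the hidden value is 1.

Missing value = 1.


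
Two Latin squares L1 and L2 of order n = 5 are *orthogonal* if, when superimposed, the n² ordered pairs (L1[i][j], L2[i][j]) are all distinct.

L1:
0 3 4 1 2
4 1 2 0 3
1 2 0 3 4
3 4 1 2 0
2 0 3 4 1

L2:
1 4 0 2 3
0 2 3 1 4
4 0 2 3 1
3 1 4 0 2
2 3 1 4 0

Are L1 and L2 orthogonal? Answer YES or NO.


Form the n² = 25 superimposed pairs (L1[i][j], L2[i][j]), row by row (rows and columns indexed from 0):
row 0: (0,1) (3,4) (4,0) (1,2) (2,3)
row 1: (4,0) (1,2) (2,3) (0,1) (3,4)
row 2: (1,4) (2,0) (0,2) (3,3) (4,1)
row 3: (3,3) (4,1) (1,4) (2,0) (0,2)
row 4: (2,2) (0,3) (3,1) (4,4) (1,0)
Orthogonality requires all 25 pairs distinct.
But the pair (4,0) repeats: cell (0,2) has L1 = 4, L2 = 0, and cell (1,0) has L1 = 4, L2 = 0.
A repeated pair means some other pair never occurs (only 15 distinct pairs out of 25), so the squares are not orthogonal.
Conclusion: NO.

NO


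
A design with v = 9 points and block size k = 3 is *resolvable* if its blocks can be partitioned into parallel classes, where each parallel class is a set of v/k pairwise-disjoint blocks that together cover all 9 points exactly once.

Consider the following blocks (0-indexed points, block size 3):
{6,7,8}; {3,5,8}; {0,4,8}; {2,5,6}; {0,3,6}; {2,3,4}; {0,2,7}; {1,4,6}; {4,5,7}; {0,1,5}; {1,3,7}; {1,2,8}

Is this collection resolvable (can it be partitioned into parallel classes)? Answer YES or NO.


v = 9, block size k = 3, number of blocks = 12.
For resolvability, blocks must partition into parallel classes of size v/k = 3.
Total blocks must therefore be a multiple of 3: 12 = 3·4 + 0 ⇒ divisible ✓.
Greedy packing gives 4 candidate class(es). Each should be a full parallel class (size 3, covers all 9 points).
  Class 1 (3 blocks): {6,7,8}; {2,3,4}; {0,1,5}. Points covered: [0, 1, 2, 3, 4, 5, 6, 7, 8].
  Class 2 (3 blocks): {3,5,8}; {0,2,7}; {1,4,6}. Points covered: [0, 1, 2, 3, 4, 5, 6, 7, 8].
  Class 3 (3 blocks): {0,4,8}; {2,5,6}; {1,3,7}. Points covered: [0, 1, 2, 3, 4, 5, 6, 7, 8].
  Class 4 (3 blocks): {0,3,6}; {4,5,7}; {1,2,8}. Points covered: [0, 1, 2, 3, 4, 5, 6, 7, 8].
All classes full (size 3)? YES. All classes cover every point? YES.
Resolvable? YES.

YES


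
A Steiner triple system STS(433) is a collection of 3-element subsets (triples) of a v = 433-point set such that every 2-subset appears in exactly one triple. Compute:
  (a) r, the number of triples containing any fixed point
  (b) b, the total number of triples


An STS(v) is a 2-(v, 3, 1) BIBD: block size k = 3, λ = 1.
Replication: r(k − 1) = λ(v − 1) ⇒ r·2 = 433 − 1 = 432 ⇒ r = 216.
Block count: bk = vr ⇒ b·3 = 433·216 = 93528 ⇒ b = 31176.

r = 216, b = 31176.


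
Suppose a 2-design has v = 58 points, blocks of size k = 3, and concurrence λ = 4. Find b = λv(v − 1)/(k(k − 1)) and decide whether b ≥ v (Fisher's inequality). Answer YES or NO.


r = λ(v − 1)/(k − 1) = 4·57/2 = 114.
b = vr/k = 58·114/3 = 2204.
Fisher's inequality: b ≥ v ⇔ 2204 ≥ 58? YES.

YES


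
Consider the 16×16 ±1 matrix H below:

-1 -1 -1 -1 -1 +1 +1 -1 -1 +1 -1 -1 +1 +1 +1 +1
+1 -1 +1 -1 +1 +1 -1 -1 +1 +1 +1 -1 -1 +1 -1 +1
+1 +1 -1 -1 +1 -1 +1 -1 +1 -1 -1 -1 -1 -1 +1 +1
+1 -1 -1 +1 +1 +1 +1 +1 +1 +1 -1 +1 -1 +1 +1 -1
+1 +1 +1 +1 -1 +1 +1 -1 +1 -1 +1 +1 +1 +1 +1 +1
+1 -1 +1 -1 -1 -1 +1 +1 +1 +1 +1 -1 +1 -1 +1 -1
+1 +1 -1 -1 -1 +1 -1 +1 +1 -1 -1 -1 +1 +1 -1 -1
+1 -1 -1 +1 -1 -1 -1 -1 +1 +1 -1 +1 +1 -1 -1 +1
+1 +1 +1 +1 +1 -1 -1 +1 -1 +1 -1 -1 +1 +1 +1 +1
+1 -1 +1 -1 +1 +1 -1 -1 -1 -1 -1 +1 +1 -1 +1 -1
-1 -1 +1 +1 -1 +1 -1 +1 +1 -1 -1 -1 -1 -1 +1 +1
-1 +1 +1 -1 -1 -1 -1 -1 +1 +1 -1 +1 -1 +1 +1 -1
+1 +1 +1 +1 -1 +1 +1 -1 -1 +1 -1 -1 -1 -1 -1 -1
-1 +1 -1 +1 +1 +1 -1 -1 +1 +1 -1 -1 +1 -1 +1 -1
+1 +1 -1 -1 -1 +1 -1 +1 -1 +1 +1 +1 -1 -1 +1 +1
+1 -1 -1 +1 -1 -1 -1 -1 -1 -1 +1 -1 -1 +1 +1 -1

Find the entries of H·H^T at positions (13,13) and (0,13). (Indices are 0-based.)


Row 0 of H: [-1, -1, -1, -1, -1, 1, 1, -1, -1, 1, -1, -1, 1, 1, 1, 1].
Row 13 of H: [-1, 1, -1, 1, 1, 1, -1, -1, 1, 1, -1, -1, 1, -1, 1, -1].
(H·H^T)[13][13] = Σ_j H[13][j]·H[13][j] = (-1)² + (1)² + (-1)² + (1)² + (1)² + (1)² + (-1)² + (-1)² + (1)² + (1)² + (-1)² + (-1)² + (1)² + (-1)² + (1)² + (-1)² = 1 + 1 + 1 + 1 + 1 + 1 + 1 + 1 + 1 + 1 + 1 + 1 + 1 + 1 + 1 + 1 = 16.
(H·H^T)[0][13] = Σ_j H[0][j]·H[13][j] = (-1)·(-1) + (-1)·(1) + (-1)·(-1) + (-1)·(1) + (-1)·(1) + (1)·(1) + (1)·(-1) + (-1)·(-1) + (-1)·(1) + (1)·(1) + (-1)·(-1) + (-1)·(-1) + (1)·(1) + (1)·(-1) + (1)·(1) + (1)·(-1) = 1 + -1 + 1 + -1 + -1 + 1 + -1 + 1 + -1 + 1 + 1 + 1 + 1 + -1 + 1 + -1 = 2.
Rows 0 and 13 are not orthogonal (dot product = 2 ≠ 0), so H is not a Hadamard matrix.

(13,13) entry = 16; (0,13) entry = 2.


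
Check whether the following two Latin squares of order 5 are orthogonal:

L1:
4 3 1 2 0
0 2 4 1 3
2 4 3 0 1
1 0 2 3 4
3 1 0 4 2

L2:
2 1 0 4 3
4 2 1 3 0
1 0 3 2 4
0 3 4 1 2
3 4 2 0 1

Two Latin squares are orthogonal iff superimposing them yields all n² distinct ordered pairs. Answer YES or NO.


Form the n² = 25 superimposed pairs (L1[i][j], L2[i][j]), row by row (rows and columns indexed from 0):
row 0: (4,2) (3,1) (1,0) (2,4) (0,3)
row 1: (0,4) (2,2) (4,1) (1,3) (3,0)
row 2: (2,1) (4,0) (3,3) (0,2) (1,4)
row 3: (1,0) (0,3) (2,4) (3,1) (4,2)
row 4: (3,3) (1,4) (0,2) (4,0) (2,1)
Orthogonality requires all 25 pairs distinct.
But the pair (1,0) repeats: cell (0,2) has L1 = 1, L2 = 0, and cell (3,0) has L1 = 1, L2 = 0.
A repeated pair means some other pair never occurs (only 15 distinct pairs out of 25), so the squares are not orthogonal.
Conclusion: NO.

NO


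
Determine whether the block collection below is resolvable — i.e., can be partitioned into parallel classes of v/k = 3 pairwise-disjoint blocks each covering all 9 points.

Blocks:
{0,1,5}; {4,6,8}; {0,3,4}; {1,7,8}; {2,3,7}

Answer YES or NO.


v = 9, block size k = 3, number of blocks = 5.
For resolvability, blocks must partition into parallel classes of size v/k = 3.
Total blocks must therefore be a multiple of 3: 5 = 3·1 + 2 ⇒ not divisible ✗.
Resolvable? NO.

NO


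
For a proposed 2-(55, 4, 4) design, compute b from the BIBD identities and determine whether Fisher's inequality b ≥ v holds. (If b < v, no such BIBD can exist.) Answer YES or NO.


b = λv(v − 1)/(k(k − 1)) = 4·55·54/(4·3) = 11880/12 = 990.
Compare with v = 55: b ≥ v, so Fisher's inequality holds.

YES


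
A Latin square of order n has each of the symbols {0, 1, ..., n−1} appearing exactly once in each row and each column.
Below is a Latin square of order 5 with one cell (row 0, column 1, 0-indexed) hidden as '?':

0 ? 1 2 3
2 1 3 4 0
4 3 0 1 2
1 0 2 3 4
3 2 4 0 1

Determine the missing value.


Row 0 contains symbols [0, 1, 2, 3] — missing [4].
Column 1 contains symbols [0, 1, 2, 3] — missing [4].
The missing symbol must appear in both missing sets; intersection = [4].
Therefore the hidden value is 4.

Missing value = 4.


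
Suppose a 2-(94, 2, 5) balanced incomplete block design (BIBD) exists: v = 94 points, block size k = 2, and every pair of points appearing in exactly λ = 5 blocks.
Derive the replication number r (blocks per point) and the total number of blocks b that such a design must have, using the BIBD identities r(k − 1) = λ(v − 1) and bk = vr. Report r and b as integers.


Any 2-(v, k, λ) BIBD satisfies two necessary conditions:
  (i)  Each point sits in r blocks, and counting incidences through any fixed point gives r(k − 1) = λ(v − 1), so r = λ(v − 1)/(k − 1).
  (ii) Total incidences bk = vr, so b = vr/k.
Step 1: r = λ(v − 1)/(k − 1) = 5·(94 − 1)/(2 − 1) = 5·93/1 = 465/1 = 465.
Step 2: b = vr/k = 94·465/2 = 43710/2 = 21855.
Check integrality: r = 465 ∈ Z ✓, b = 21855 ∈ Z ✓.
(These identities are necessary conditions: they determine r and b for any design with these parameters, but do not by themselves prove that one exists.)

r = 465, b = 21855.


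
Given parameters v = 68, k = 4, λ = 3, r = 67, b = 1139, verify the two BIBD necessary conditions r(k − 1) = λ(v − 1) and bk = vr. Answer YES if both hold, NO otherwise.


Condition (i): r(k − 1) = 67·3 = 201; λ(v − 1) = 3·67 = 201. Match? YES.
Condition (ii): bk = 1139·4 = 4556; vr = 68·67 = 4556. Match? YES.
Both conditions hold? YES.

YES


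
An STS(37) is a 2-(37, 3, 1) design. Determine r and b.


An STS(v) is a 2-(v, 3, 1) BIBD: block size k = 3, λ = 1.
Replication: r(k − 1) = λ(v − 1) ⇒ r·2 = 37 − 1 = 36 ⇒ r = 18.
Block count: bk = vr ⇒ b·3 = 37·18 = 666 ⇒ b = 222.
(Check via b = v(v − 1)/6 = 37·36/6 = 1332/6 = 222.)

r = 18, b = 222.


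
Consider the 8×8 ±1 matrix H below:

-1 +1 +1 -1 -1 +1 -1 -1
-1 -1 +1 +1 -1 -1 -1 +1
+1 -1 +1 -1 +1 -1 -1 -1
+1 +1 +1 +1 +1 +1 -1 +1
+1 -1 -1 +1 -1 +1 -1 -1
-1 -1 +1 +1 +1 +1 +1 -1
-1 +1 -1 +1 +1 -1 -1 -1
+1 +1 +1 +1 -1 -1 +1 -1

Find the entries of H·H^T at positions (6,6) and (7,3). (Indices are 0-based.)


Row 3 of H: [1, 1, 1, 1, 1, 1, -1, 1].
Row 6 of H: [-1, 1, -1, 1, 1, -1, -1, -1].
Row 7 of H: [1, 1, 1, 1, -1, -1, 1, -1].
(H·H^T)[6][6] = Σ_j H[6][j]·H[6][j] = (-1)² + (1)² + (-1)² + (1)² + (1)² + (-1)² + (-1)² + (-1)² = 1 + 1 + 1 + 1 + 1 + 1 + 1 + 1 = 8.
(H·H^T)[7][3] = Σ_j H[7][j]·H[3][j] = (1)·(1) + (1)·(1) + (1)·(1) + (1)·(1) + (-1)·(1) + (-1)·(1) + (1)·(-1) + (-1)·(1) = 1 + 1 + 1 + 1 + -1 + -1 + -1 + -1 = 0.
So rows 7 and 3 are orthogonal; the diagonal entry equals n = 8.

(6,6) entry = 8; (7,3) entry = 0.


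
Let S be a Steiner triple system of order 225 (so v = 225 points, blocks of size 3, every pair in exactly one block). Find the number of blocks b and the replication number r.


An STS(v) is a 2-(v, 3, 1) BIBD: block size k = 3, λ = 1.
Replication: r(k − 1) = λ(v − 1) ⇒ r·2 = 225 − 1 = 224 ⇒ r = 112.
Block count: b = v(v − 1)/6 = 225·224/6 = 50400/6 = 8400.
(Check via bk = vr: 8400·3 = 25200 = 225·112 = 25200 ✓.)

r = 112, b = 8400.


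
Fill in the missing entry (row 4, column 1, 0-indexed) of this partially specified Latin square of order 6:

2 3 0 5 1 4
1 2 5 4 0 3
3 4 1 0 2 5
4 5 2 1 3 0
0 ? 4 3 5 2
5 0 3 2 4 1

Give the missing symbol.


Row 4 contains symbols [0, 2, 3, 4, 5] — missing [1].
Column 1 contains symbols [0, 2, 3, 4, 5] — missing [1].
The missing symbol must appear in both missing sets; intersection = [1].
Therefore the hidden value is 1.

Missing value = 1.


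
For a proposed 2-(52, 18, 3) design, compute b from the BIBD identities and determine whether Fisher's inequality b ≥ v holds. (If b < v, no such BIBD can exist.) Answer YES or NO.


b = λv(v − 1)/(k(k − 1)) = 3·52·51/(18·17) = 7956/306 = 26.
Compare with v = 52: b < v, so Fisher's inequality fails.

NO


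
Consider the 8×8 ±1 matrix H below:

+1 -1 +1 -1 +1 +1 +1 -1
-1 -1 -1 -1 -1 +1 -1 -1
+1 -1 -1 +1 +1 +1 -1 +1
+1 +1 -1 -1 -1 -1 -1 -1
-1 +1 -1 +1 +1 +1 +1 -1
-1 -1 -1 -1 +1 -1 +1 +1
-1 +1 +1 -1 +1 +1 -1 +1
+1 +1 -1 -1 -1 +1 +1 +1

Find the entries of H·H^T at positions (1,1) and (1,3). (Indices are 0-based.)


Row 1 of H: [-1, -1, -1, -1, -1, 1, -1, -1].
Row 3 of H: [1, 1, -1, -1, -1, -1, -1, -1].
(H·H^T)[1][1] = Σ_j H[1][j]·H[1][j] = (-1)² + (-1)² + (-1)² + (-1)² + (-1)² + (1)² + (-1)² + (-1)² = 1 + 1 + 1 + 1 + 1 + 1 + 1 + 1 = 8.
(H·H^T)[1][3] = Σ_j H[1][j]·H[3][j] = (-1)·(1) + (-1)·(1) + (-1)·(-1) + (-1)·(-1) + (-1)·(-1) + (1)·(-1) + (-1)·(-1) + (-1)·(-1) = -1 + -1 + 1 + 1 + 1 + -1 + 1 + 1 = 2.
Rows 1 and 3 are not orthogonal (dot product = 2 ≠ 0), so H is not a Hadamard matrix.

(1,1) entry = 8; (1,3) entry = 2.


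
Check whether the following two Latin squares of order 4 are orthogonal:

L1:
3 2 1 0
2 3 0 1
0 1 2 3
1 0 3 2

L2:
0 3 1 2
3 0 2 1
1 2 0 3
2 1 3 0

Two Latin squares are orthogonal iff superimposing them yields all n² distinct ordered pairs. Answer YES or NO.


Form the n² = 16 superimposed pairs (L1[i][j], L2[i][j]), row by row (rows and columns indexed from 0):
row 0: (3,0) (2,3) (1,1) (0,2)
row 1: (2,3) (3,0) (0,2) (1,1)
row 2: (0,1) (1,2) (2,0) (3,3)
row 3: (1,2) (0,1) (3,3) (2,0)
Orthogonality requires all 16 pairs distinct.
But the pair (2,3) repeats: cell (0,1) has L1 = 2, L2 = 3, and cell (1,0) has L1 = 2, L2 = 3.
A repeated pair means some other pair never occurs (only 8 distinct pairs out of 16), so the squares are not orthogonal.
Conclusion: NO.

NO


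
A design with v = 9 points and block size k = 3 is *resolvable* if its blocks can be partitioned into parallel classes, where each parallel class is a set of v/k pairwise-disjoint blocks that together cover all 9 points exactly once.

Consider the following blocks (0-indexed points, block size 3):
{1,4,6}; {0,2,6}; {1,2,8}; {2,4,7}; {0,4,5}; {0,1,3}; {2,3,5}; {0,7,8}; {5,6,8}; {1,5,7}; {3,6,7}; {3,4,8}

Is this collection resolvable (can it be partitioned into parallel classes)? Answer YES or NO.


v = 9, block size k = 3, number of blocks = 12.
For resolvability, blocks must partition into parallel classes of size v/k = 3.
Total blocks must therefore be a multiple of 3: 12 = 3·4 + 0 ⇒ divisible ✓.
Greedy packing gives 4 candidate class(es). Each should be a full parallel class (size 3, covers all 9 points).
  Class 1 (3 blocks): {1,4,6}; {2,3,5}; {0,7,8}. Points covered: [0, 1, 2, 3, 4, 5, 6, 7, 8].
  Class 2 (3 blocks): {0,2,6}; {1,5,7}; {3,4,8}. Points covered: [0, 1, 2, 3, 4, 5, 6, 7, 8].
  Class 3 (3 blocks): {1,2,8}; {0,4,5}; {3,6,7}. Points covered: [0, 1, 2, 3, 4, 5, 6, 7, 8].
  Class 4 (3 blocks): {2,4,7}; {0,1,3}; {5,6,8}. Points covered: [0, 1, 2, 3, 4, 5, 6, 7, 8].
All classes full (size 3)? YES. All classes cover every point? YES.
Resolvable? YES.

YES


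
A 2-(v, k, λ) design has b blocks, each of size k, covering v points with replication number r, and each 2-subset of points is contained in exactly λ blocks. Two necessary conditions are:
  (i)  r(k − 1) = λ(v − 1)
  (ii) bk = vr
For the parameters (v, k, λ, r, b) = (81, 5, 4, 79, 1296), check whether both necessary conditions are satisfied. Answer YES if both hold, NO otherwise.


Condition (i): r(k − 1) = 79·4 = 316; λ(v − 1) = 4·80 = 320. Match? NO.
Condition (ii): bk = 1296·5 = 6480; vr = 81·79 = 6399. Match? NO.
Both conditions hold? NO.

NO


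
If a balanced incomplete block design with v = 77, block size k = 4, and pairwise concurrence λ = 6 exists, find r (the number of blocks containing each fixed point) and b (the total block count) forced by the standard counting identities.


Any 2-(v, k, λ) BIBD satisfies two necessary conditions:
  (i)  Each point sits in r blocks, and counting incidences through any fixed point gives r(k − 1) = λ(v − 1), so r = λ(v − 1)/(k − 1).
  (ii) Total incidences bk = vr, so b = vr/k.
Step 1: r = λ(v − 1)/(k − 1) = 6·(77 − 1)/(4 − 1) = 6·76/3 = 456/3 = 152.
Step 2: b = vr/k = 77·152/4 = 11704/4 = 2926.
Check integrality: r = 152 ∈ Z ✓, b = 2926 ∈ Z ✓.
(These identities are necessary conditions: they determine r and b for any design with these parameters, but do not by themselves prove that one exists.)

r = 152, b = 2926.


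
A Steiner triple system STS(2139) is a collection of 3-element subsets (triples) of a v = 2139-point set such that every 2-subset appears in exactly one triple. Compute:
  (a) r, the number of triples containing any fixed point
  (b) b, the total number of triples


An STS(v) is a 2-(v, 3, 1) BIBD: block size k = 3, λ = 1.
Replication: r(k − 1) = λ(v − 1) ⇒ r·2 = 2139 − 1 = 2138 ⇒ r = 1069.
Block count: bk = vr ⇒ b·3 = 2139·1069 = 2286591 ⇒ b = 762197.

r = 1069, b = 762197.


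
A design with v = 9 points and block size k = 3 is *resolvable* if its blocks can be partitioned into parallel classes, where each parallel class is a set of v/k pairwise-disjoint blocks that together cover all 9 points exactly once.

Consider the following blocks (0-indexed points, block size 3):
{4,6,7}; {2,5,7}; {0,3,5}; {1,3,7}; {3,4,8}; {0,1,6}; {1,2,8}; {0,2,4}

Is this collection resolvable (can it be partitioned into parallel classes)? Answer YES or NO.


v = 9, block size k = 3, number of blocks = 8.
For resolvability, blocks must partition into parallel classes of size v/k = 3.
Total blocks must therefore be a multiple of 3: 8 = 3·2 + 2 ⇒ not divisible ✗.
Resolvable? NO.

NO


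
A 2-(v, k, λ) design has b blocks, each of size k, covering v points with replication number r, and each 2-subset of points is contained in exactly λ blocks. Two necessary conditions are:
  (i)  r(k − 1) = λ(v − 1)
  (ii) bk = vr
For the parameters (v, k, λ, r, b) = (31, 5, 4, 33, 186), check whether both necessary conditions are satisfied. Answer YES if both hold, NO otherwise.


Condition (i): r(k − 1) = 33·4 = 132; λ(v − 1) = 4·30 = 120. Match? NO.
Condition (ii): bk = 186·5 = 930; vr = 31·33 = 1023. Match? NO.
Both conditions hold? NO.

NO


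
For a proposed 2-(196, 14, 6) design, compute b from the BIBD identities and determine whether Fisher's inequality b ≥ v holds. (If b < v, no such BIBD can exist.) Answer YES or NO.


r = λ(v − 1)/(k − 1) = 6·195/13 = 90.
b = vr/k = 196·90/14 = 1260.
Fisher's inequality: b ≥ v ⇔ 1260 ≥ 196? YES.

YES


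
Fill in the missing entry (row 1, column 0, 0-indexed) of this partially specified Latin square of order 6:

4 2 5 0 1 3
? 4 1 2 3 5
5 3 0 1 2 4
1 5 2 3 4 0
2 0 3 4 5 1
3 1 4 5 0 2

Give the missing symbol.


Row 1 contains symbols [1, 2, 3, 4, 5] — missing [0].
Column 0 contains symbols [1, 2, 3, 4, 5] — missing [0].
The missing symbol must appear in both missing sets; intersection = [0].
Therefore the hidden value is 0.

Missing value = 0.
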